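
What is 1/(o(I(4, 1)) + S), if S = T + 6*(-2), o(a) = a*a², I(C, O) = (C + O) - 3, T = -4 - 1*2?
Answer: -⅒ ≈ -0.10000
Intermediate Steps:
T = -6 (T = -4 - 2 = -6)
I(C, O) = -3 + C + O
o(a) = a³
S = -18 (S = -6 + 6*(-2) = -6 - 12 = -18)
1/(o(I(4, 1)) + S) = 1/((-3 + 4 + 1)³ - 18) = 1/(2³ - 18) = 1/(8 - 18) = 1/(-10) = -⅒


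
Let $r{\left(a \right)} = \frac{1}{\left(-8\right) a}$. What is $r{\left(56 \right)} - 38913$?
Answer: $- \frac{17433025}{448} \approx -38913.0$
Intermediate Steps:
$r{\left(a \right)} = - \frac{1}{8 a}$
$r{\left(56 \right)} - 38913 = - \frac{1}{8 \cdot 56} - 38913 = \left(- \frac{1}{8}\right) \frac{1}{56} - 38913 = - \frac{1}{448} - 38913 = - \frac{17433025}{448}$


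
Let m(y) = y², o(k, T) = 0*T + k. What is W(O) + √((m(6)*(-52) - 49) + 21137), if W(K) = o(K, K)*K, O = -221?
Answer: 48841 + 4*√1201 ≈ 48980.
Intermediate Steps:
o(k, T) = k (o(k, T) = 0 + k = k)
W(K) = K² (W(K) = K*K = K²)
W(O) + √((m(6)*(-52) - 49) + 21137) = (-221)² + √((6²*(-52) - 49) + 21137) = 48841 + √((36*(-52) - 49) + 21137) = 48841 + √((-1872 - 49) + 21137) = 48841 + √(-1921 + 21137) = 48841 + √19216 = 48841 + 4*√1201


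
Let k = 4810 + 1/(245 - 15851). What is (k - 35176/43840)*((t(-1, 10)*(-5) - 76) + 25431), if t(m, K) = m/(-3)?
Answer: 782061864913807/6414066 ≈ 1.2193e+8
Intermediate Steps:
t(m, K) = -m/3 (t(m, K) = m*(-⅓) = -m/3)
k = 75064859/15606 (k = 4810 + 1/(-15606) = 4810 - 1/15606 = 75064859/15606 ≈ 4810.0)
(k - 35176/43840)*((t(-1, 10)*(-5) - 76) + 25431) = (75064859/15606 - 35176/43840)*((-⅓*(-1)*(-5) - 76) + 25431) = (75064859/15606 - 35176*1/43840)*(((⅓)*(-5) - 76) + 25431) = (75064859/15606 - 4397/5480)*((-5/3 - 76) + 25431) = 205643403869*(-233/3 + 25431)/42760440 = (205643403869/42760440)*(76060/3) = 782061864913807/6414066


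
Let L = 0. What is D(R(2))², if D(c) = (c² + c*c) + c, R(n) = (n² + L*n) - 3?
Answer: 9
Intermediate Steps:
R(n) = -3 + n² (R(n) = (n² + 0*n) - 3 = (n² + 0) - 3 = n² - 3 = -3 + n²)
D(c) = c + 2*c² (D(c) = (c² + c²) + c = 2*c² + c = c + 2*c²)
D(R(2))² = ((-3 + 2²)*(1 + 2*(-3 + 2²)))² = ((-3 + 4)*(1 + 2*(-3 + 4)))² = (1*(1 + 2*1))² = (1*(1 + 2))² = (1*3)² = 3² = 9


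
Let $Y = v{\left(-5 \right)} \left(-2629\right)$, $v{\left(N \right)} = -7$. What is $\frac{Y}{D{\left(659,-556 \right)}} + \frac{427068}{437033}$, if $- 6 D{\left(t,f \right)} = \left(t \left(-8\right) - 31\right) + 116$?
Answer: $\frac{2403405310}{107947151} \approx 22.265$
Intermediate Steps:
$D{\left(t,f \right)} = - \frac{85}{6} + \frac{4 t}{3}$ ($D{\left(t,f \right)} = - \frac{\left(t \left(-8\right) - 31\right) + 116}{6} = - \frac{\left(- 8 t - 31\right) + 116}{6} = - \frac{\left(-31 - 8 t\right) + 116}{6} = - \frac{85 - 8 t}{6} = - \frac{85}{6} + \frac{4 t}{3}$)
$Y = 18403$ ($Y = \left(-7\right) \left(-2629\right) = 18403$)
$\frac{Y}{D{\left(659,-556 \right)}} + \frac{427068}{437033} = \frac{18403}{- \frac{85}{6} + \frac{4}{3} \cdot 659} + \frac{427068}{437033} = \frac{18403}{- \frac{85}{6} + \frac{2636}{3}} + 427068 \cdot \frac{1}{437033} = \frac{18403}{\frac{1729}{2}} + \frac{427068}{437033} = 18403 \cdot \frac{2}{1729} + \frac{427068}{437033} = \frac{5258}{247} + \frac{427068}{437033} = \frac{2403405310}{107947151}$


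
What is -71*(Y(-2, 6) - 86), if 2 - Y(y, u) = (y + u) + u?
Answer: 6674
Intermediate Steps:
Y(y, u) = 2 - y - 2*u (Y(y, u) = 2 - ((y + u) + u) = 2 - ((u + y) + u) = 2 - (y + 2*u) = 2 + (-y - 2*u) = 2 - y - 2*u)
-71*(Y(-2, 6) - 86) = -71*((2 - 1*(-2) - 2*6) - 86) = -71*((2 + 2 - 12) - 86) = -71*(-8 - 86) = -71*(-94) = 6674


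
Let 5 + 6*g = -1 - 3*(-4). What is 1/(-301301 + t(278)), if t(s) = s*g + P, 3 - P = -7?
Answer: -1/301013 ≈ -3.3221e-6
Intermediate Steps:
P = 10 (P = 3 - 1*(-7) = 3 + 7 = 10)
g = 1 (g = -⅚ + (-1 - 3*(-4))/6 = -⅚ + (-1 + 12)/6 = -⅚ + (⅙)*11 = -⅚ + 11/6 = 1)
t(s) = 10 + s (t(s) = s*1 + 10 = s + 10 = 10 + s)
1/(-301301 + t(278)) = 1/(-301301 + (10 + 278)) = 1/(-301301 + 288) = 1/(-301013) = -1/301013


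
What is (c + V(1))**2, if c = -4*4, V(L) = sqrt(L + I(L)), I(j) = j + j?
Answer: (16 - sqrt(3))**2 ≈ 203.57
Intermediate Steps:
I(j) = 2*j
V(L) = sqrt(3)*sqrt(L) (V(L) = sqrt(L + 2*L) = sqrt(3*L) = sqrt(3)*sqrt(L))
c = -16
(c + V(1))**2 = (-16 + sqrt(3)*sqrt(1))**2 = (-16 + sqrt(3)*1)**2 = (-16 + sqrt(3))**2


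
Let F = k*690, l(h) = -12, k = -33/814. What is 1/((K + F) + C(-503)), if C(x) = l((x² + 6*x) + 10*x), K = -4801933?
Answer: -37/177673000 ≈ -2.0825e-7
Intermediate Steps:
k = -3/74 (k = -33*1/814 = -3/74 ≈ -0.040541)
F = -1035/37 (F = -3/74*690 = -1035/37 ≈ -27.973)
C(x) = -12
1/((K + F) + C(-503)) = 1/((-4801933 - 1035/37) - 12) = 1/(-177672556/37 - 12) = 1/(-177673000/37) = -37/177673000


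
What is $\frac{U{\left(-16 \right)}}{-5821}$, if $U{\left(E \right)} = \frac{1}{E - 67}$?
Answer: $\frac{1}{483143} \approx 2.0698 \cdot 10^{-6}$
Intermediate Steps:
$U{\left(E \right)} = \frac{1}{-67 + E}$
$\frac{U{\left(-16 \right)}}{-5821} = \frac{1}{\left(-67 - 16\right) \left(-5821\right)} = \frac{1}{-83} \left(- \frac{1}{5821}\right) = \left(- \frac{1}{83}\right) \left(- \frac{1}{5821}\right) = \frac{1}{483143}$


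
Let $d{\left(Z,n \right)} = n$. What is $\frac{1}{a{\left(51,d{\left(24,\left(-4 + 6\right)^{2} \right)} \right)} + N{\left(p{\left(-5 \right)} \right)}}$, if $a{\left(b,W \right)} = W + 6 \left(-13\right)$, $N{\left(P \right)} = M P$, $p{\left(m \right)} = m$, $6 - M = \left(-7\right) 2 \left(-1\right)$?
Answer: $- \frac{1}{34} \approx -0.029412$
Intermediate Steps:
$M = -8$ ($M = 6 - \left(-7\right) 2 \left(-1\right) = 6 - \left(-14\right) \left(-1\right) = 6 - 14 = -8$)
$N{\left(P \right)} = - 8 P$
$a{\left(b,W \right)} = -78 + W$ ($a{\left(b,W \right)} = W - 78 = -78 + W$)
$\frac{1}{a{\left(51,d{\left(24,\left(-4 + 6\right)^{2} \right)} \right)} + N{\left(p{\left(-5 \right)} \right)}} = \frac{1}{\left(-78 + \left(-4 + 6\right)^{2}\right) - -40} = \frac{1}{\left(-78 + 2^{2}\right) + 40} = \frac{1}{\left(-78 + 4\right) + 40} = \frac{1}{-74 + 40} = \frac{1}{-34} = - \frac{1}{34}$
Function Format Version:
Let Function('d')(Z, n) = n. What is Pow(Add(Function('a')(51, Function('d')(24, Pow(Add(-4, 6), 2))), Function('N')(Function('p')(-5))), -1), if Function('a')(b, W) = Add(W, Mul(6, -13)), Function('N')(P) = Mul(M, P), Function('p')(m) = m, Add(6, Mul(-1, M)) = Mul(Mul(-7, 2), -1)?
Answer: Rational(-1, 34) ≈ -0.029412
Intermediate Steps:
M = -8 (M = Add(6, Mul(-1, Mul(Mul(-7, 2), -1))) = Add(6, Mul(-1, Mul(-14, -1))) = Add(6, Mul(-1, 14)) = Add(6, -14) = -8)
Function('N')(P) = Mul(-8, P)
Function('a')(b, W) = Add(-78, W) (Function('a')(b, W) = Add(W, -78) = Add(-78, W))
Pow(Add(Function('a')(51, Function('d')(24, Pow(Add(-4, 6), 2))), Function('N')(Function('p')(-5))), -1) = Pow(Add(Add(-78, Pow(Add(-4, 6), 2)), Mul(-8, -5)), -1) = Pow(Add(Add(-78, Pow(2, 2)), 40), -1) = Pow(Add(Add(-78, 4), 40), -1) = Pow(Add(-74, 40), -1) = Pow(-34, -1) = Rational(-1, 34)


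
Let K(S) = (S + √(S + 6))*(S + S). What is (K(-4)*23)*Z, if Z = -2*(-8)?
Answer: 11776 - 2944*√2 ≈ 7612.6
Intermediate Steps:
Z = 16
K(S) = 2*S*(S + √(6 + S)) (K(S) = (S + √(6 + S))*(2*S) = 2*S*(S + √(6 + S)))
(K(-4)*23)*Z = ((2*(-4)*(-4 + √(6 - 4)))*23)*16 = ((2*(-4)*(-4 + √2))*23)*16 = ((32 - 8*√2)*23)*16 = (736 - 184*√2)*16 = 11776 - 2944*√2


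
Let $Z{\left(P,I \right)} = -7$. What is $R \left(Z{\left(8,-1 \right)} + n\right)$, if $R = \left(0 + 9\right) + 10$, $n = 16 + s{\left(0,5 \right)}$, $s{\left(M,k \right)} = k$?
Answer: $266$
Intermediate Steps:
$n = 21$ ($n = 16 + 5 = 21$)
$R = 19$ ($R = 9 + 10 = 19$)
$R \left(Z{\left(8,-1 \right)} + n\right) = 19 \left(-7 + 21\right) = 19 \cdot 14 = 266$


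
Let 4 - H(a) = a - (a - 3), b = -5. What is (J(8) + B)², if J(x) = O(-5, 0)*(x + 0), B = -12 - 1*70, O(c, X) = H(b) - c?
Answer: 1156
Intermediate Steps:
H(a) = 1 (H(a) = 4 - (a - (a - 3)) = 4 - (a - (-3 + a)) = 4 - (a + (3 - a)) = 4 - 1*3 = 4 - 3 = 1)
O(c, X) = 1 - c
B = -82 (B = -12 - 70 = -82)
J(x) = 6*x (J(x) = (1 - 1*(-5))*(x + 0) = (1 + 5)*x = 6*x)
(J(8) + B)² = (6*8 - 82)² = (48 - 82)² = (-34)² = 1156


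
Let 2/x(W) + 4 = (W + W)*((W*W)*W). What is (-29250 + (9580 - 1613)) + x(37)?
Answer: -39887725996/1874159 ≈ -21283.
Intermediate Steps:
x(W) = 2/(-4 + 2*W**4) (x(W) = 2/(-4 + (W + W)*((W*W)*W)) = 2/(-4 + (2*W)*(W**2*W)) = 2/(-4 + (2*W)*W**3) = 2/(-4 + 2*W**4))
(-29250 + (9580 - 1613)) + x(37) = (-29250 + (9580 - 1613)) + 1/(-2 + 37**4) = (-29250 + 7967) + 1/(-2 + 1874161) = -21283 + 1/1874159 = -39887725996/1874159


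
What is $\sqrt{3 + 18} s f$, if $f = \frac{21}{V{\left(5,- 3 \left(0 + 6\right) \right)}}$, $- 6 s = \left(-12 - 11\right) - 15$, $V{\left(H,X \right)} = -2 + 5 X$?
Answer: $- \frac{133 \sqrt{21}}{92} \approx -6.6248$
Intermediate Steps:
$s = \frac{19}{3}$ ($s = - \frac{\left(-12 - 11\right) - 15}{6} = - \frac{-23 - 15}{6} = \left(- \frac{1}{6}\right) \left(-38\right) = \frac{19}{3} \approx 6.3333$)
$f = - \frac{21}{92}$ ($f = \frac{21}{-2 + 5 \left(- 3 \left(0 + 6\right)\right)} = \frac{21}{-2 + 5 \left(\left(-3\right) 6\right)} = \frac{21}{-2 + 5 \left(-18\right)} = \frac{21}{-2 - 90} = \frac{21}{-92} = 21 \left(- \frac{1}{92}\right) = - \frac{21}{92} \approx -0.22826$)
$\sqrt{3 + 18} s f = \sqrt{3 + 18} \cdot \frac{19}{3} \left(- \frac{21}{92}\right) = \sqrt{21} \cdot \frac{19}{3} \left(- \frac{21}{92}\right) = \frac{19 \sqrt{21}}{3} \left(- \frac{21}{92}\right) = - \frac{133 \sqrt{21}}{92}$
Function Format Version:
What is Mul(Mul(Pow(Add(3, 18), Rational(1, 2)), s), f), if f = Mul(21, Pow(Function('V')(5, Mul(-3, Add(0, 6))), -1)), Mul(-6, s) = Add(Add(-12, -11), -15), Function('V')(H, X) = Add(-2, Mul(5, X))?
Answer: Mul(Rational(-133, 92), Pow(21, Rational(1, 2))) ≈ -6.6248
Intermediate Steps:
s = Rational(19, 3) (s = Mul(Rational(-1, 6), Add(Add(-12, -11), -15)) = Mul(Rational(-1, 6), Add(-23, -15)) = Mul(Rational(-1, 6), -38) = Rational(19, 3) ≈ 6.3333)
f = Rational(-21, 92) (f = Mul(21, Pow(Add(-2, Mul(5, Mul(-3, Add(0, 6)))), -1)) = Mul(21, Pow(Add(-2, Mul(5, Mul(-3, 6))), -1)) = Mul(21, Pow(Add(-2, Mul(5, -18)), -1)) = Mul(21, Pow(Add(-2, -90), -1)) = Mul(21, Pow(-92, -1)) = Mul(21, Rational(-1, 92)) = Rational(-21, 92) ≈ -0.22826)
Mul(Mul(Pow(Add(3, 18), Rational(1, 2)), s), f) = Mul(Mul(Pow(Add(3, 18), Rational(1, 2)), Rational(19, 3)), Rational(-21, 92)) = Mul(Mul(Pow(21, Rational(1, 2)), Rational(19, 3)), Rational(-21, 92)) = Mul(Mul(Rational(19, 3), Pow(21, Rational(1, 2))), Rational(-21, 92)) = Mul(Rational(-133, 92), Pow(21, Rational(1, 2)))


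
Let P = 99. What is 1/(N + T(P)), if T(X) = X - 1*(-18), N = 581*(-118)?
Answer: -1/68441 ≈ -1.4611e-5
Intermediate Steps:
N = -68558
T(X) = 18 + X (T(X) = X + 18 = 18 + X)
1/(N + T(P)) = 1/(-68558 + (18 + 99)) = 1/(-68558 + 117) = 1/(-68441) = -1/68441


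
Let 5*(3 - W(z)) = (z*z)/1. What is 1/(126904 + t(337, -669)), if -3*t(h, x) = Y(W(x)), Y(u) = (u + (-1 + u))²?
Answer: -75/801189121609 ≈ -9.3611e-11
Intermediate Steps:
W(z) = 3 - z²/5 (W(z) = 3 - z*z/(5*1) = 3 - z²/5)
Y(u) = (-1 + 2*u)²
t(h, x) = -(5 - 2*x²/5)²/3 (t(h, x) = -(-1 + 2*(3 - x²/5))²/3 = -(-1 + (6 - 2*x²/5))²/3 = -(5 - 2*x²/5)²/3)
1/(126904 + t(337, -669)) = 1/(126904 - (-25 + 2*(-669)²)²/75) = 1/(126904 - (-25 + 2*447561)²/75) = 1/(126904 - (-25 + 895122)²/75) = 1/(126904 - 1/75*895097²) = 1/(126904 - 1/75*801198639409) = 1/(126904 - 801198639409/75) = 1/(-801189121609/75) = -75/801189121609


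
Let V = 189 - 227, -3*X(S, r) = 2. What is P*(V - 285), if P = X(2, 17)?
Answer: 646/3 ≈ 215.33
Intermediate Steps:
X(S, r) = -2/3 (X(S, r) = -1/3*2 = -2/3)
V = -38
P = -2/3 ≈ -0.66667
P*(V - 285) = -2*(-38 - 285)/3 = -2/3*(-323) = 646/3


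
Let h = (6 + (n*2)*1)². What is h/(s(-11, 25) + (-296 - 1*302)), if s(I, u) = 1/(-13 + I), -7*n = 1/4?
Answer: -41334/703297 ≈ -0.058772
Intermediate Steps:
n = -1/28 (n = -1/(7*4) = -⅐*¼ = -1/28 ≈ -0.035714)
h = 6889/196 (h = (6 - 1/28*2*1)² = (6 - 1/14*1)² = (6 - 1/14)² = (83/14)² = 6889/196 ≈ 35.148)
h/(s(-11, 25) + (-296 - 1*302)) = (6889/196)/(1/(-13 - 11) + (-296 - 1*302)) = (6889/196)/(1/(-24) + (-296 - 302)) = (6889/196)/(-1/24 - 598) = (6889/196)/(-14353/24) = -24/14353*6889/196 = -41334/703297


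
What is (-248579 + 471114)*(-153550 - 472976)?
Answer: -139423963410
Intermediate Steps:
(-248579 + 471114)*(-153550 - 472976) = 222535*(-626526) = -139423963410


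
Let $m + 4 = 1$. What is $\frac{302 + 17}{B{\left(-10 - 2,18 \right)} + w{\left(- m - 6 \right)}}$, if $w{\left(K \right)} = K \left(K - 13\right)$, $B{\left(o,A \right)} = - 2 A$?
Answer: $\frac{319}{12} \approx 26.583$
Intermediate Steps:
$m = -3$ ($m = -4 + 1 = -3$)
$w{\left(K \right)} = K \left(-13 + K\right)$
$\frac{302 + 17}{B{\left(-10 - 2,18 \right)} + w{\left(- m - 6 \right)}} = \frac{302 + 17}{\left(-2\right) 18 + \left(\left(-1\right) \left(-3\right) - 6\right) \left(-13 - 3\right)} = \frac{319}{-36 + \left(3 - 6\right) \left(-13 + \left(3 - 6\right)\right)} = \frac{319}{-36 - 3 \left(-13 - 3\right)} = \frac{319}{-36 - -48} = \frac{319}{-36 + 48} = \frac{319}{12}$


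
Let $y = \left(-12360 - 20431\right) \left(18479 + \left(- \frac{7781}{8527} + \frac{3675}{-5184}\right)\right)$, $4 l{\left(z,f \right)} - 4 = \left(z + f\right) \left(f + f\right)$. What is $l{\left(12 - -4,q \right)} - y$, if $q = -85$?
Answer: $\frac{8927649304016447}{14734656} \approx 6.0589 \cdot 10^{8}$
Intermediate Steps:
$l{\left(z,f \right)} = 1 + \frac{f \left(f + z\right)}{2}$ ($l{\left(z,f \right)} = 1 + \frac{\left(z + f\right) \left(f + f\right)}{4} = 1 + \frac{\left(f + z\right) 2 f}{4} = 1 + \frac{2 f \left(f + z\right)}{4} = 1 + \frac{f \left(f + z\right)}{2}$)
$y = - \frac{8927606079903071}{14734656}$ ($y = - 32791 \left(18479 + \left(\left(-7781\right) \frac{1}{8527} + 3675 \left(- \frac{1}{5184}\right)\right)\right) = - 32791 \left(18479 - \frac{23891143}{14734656}\right) = \left(-32791\right) \frac{272257817081}{14734656} = - \frac{8927606079903071}{14734656} \approx -6.0589 \cdot 10^{8}$)
$l{\left(12 - -4,q \right)} - y = \left(1 + \frac{\left(-85\right)^{2}}{2} + \frac{1}{2} \left(-85\right) \left(12 - -4\right)\right) - - \frac{8927606079903071}{14734656} = \left(1 + \frac{1}{2} \cdot 7225 + \frac{1}{2} \left(-85\right) \left(12 + 4\right)\right) + \frac{8927606079903071}{14734656} = \left(1 + \frac{7225}{2} + \frac{1}{2} \left(-85\right) 16\right) + \frac{8927606079903071}{14734656} = \left(1 + \frac{7225}{2} - 680\right) + \frac{8927606079903071}{14734656} = \frac{5867}{2} + \frac{8927606079903071}{14734656} = \frac{8927649304016447}{14734656}$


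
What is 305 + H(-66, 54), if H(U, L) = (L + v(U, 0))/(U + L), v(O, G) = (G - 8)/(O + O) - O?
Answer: 58409/198 ≈ 295.00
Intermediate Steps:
v(O, G) = -O + (-8 + G)/(2*O) (v(O, G) = (-8 + G)/((2*O)) - O = (-8 + G)*(1/(2*O)) - O = (-8 + G)/(2*O) - O = -O + (-8 + G)/(2*O))
H(U, L) = (L + (-4 - U²)/U)/(L + U) (H(U, L) = (L + (-4 + (½)*0 - U²)/U)/(U + L) = (L + (-4 + 0 - U²)/U)/(L + U) = (L + (-4 - U²)/U)/(L + U))
305 + H(-66, 54) = 305 + (-4 - 1*(-66)² + 54*(-66))/((-66)*(54 - 66)) = 305 - 1/66*(-4 - 1*4356 - 3564)/(-12) = 305 - 1/66*(-1/12)*(-4 - 4356 - 3564) = 305 - 1/66*(-1/12)*(-7924) = 305 - 1981/198 = 58409/198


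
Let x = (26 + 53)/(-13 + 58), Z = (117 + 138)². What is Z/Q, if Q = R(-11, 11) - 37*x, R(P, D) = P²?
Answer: 2926125/2522 ≈ 1160.2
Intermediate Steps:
Z = 65025 (Z = 255² = 65025)
x = 79/45 ≈ 1.7556
Q = 2522/45 (Q = (-11)² - 37*79/45 = 121 - 2923/45 = 2522/45 ≈ 56.044)
Z/Q = 65025/(2522/45) = 65025*(45/2522) = 2926125/2522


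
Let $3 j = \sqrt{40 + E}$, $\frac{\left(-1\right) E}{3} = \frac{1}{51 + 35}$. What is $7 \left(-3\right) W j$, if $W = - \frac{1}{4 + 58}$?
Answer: $\frac{7 \sqrt{295582}}{5332} \approx 0.71375$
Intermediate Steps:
$E = - \frac{3}{86}$ ($E = - \frac{3}{51 + 35} = - \frac{3}{86} \approx -0.034884$)
$W = - \frac{1}{62} \approx -0.016129$
$j = \frac{\sqrt{295582}}{258}$ ($j = \frac{\sqrt{40 - \frac{3}{86}}}{3} = \frac{\sqrt{\frac{3437}{86}}}{3} = \frac{\frac{1}{86} \sqrt{295582}}{3} = \frac{\sqrt{295582}}{258} \approx 2.1073$)
$7 \left(-3\right) W j = 7 \left(-3\right) \left(- \frac{1}{62}\right) \frac{\sqrt{295582}}{258} = \left(-21\right) \left(- \frac{1}{62}\right) \frac{\sqrt{295582}}{258} = \frac{21 \frac{\sqrt{295582}}{258}}{62} = \frac{7 \sqrt{295582}}{5332}$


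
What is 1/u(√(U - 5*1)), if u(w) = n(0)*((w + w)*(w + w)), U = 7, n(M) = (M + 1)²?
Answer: ⅛ ≈ 0.12500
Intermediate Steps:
n(M) = (1 + M)²
u(w) = 4*w² (u(w) = (1 + 0)²*((w + w)*(w + w)) = 1²*((2*w)*(2*w)) = 1*(4*w²) = 4*w²)
1/u(√(U - 5*1)) = 1/(4*(√(7 - 5*1))²) = 1/(4*(√(7 - 5))²) = 1/(4*(√2)²) = 1/(4*2) = 1/8 = ⅛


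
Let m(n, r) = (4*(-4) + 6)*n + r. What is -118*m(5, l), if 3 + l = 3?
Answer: 5900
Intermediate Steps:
l = 0 (l = -3 + 3 = 0)
m(n, r) = r - 10*n (m(n, r) = (-16 + 6)*n + r = -10*n + r = r - 10*n)
-118*m(5, l) = -118*(0 - 10*5) = -118*(0 - 50) = -118*(-50) = 5900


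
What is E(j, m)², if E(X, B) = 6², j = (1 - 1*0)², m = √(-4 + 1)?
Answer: 1296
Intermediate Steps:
m = I*√3 (m = √(-3) = I*√3 ≈ 1.732*I)
j = 1 (j = (1 + 0)² = 1² = 1)
E(X, B) = 36
E(j, m)² = 36² = 1296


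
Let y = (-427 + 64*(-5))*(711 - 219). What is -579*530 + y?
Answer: -674394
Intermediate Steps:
y = -367524 (y = (-427 - 320)*492 = -747*492 = -367524)
-579*530 + y = -579*530 - 367524 = -306870 - 367524 = -674394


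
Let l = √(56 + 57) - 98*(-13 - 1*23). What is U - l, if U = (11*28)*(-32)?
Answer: -13384 - √113 ≈ -13395.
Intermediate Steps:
U = -9856 (U = 308*(-32) = -9856)
l = 3528 + √113 (l = √113 - 98*(-13 - 23) = √113 - 98*(-36) = √113 + 3528 = 3528 + √113 ≈ 3538.6)
U - l = -9856 - (3528 + √113) = -9856 + (-3528 - √113) = -13384 - √113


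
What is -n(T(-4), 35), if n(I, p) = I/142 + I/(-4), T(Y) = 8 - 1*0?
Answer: 138/71 ≈ 1.9437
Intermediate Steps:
T(Y) = 8 (T(Y) = 8 + 0 = 8)
n(I, p) = -69*I/284 (n(I, p) = I*(1/142) + I*(-¼) = I/142 - I/4 = -69*I/284)
-n(T(-4), 35) = -(-69)*8/284 = -1*(-138/71) = 138/71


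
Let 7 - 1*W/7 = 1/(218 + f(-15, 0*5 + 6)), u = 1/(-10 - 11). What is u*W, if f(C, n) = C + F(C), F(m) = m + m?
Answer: -1210/519 ≈ -2.3314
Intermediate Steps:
F(m) = 2*m
u = -1/21 (u = 1/(-21) = -1/21 ≈ -0.047619)
f(C, n) = 3*C (f(C, n) = C + 2*C = 3*C)
W = 8470/173 (W = 49 - 7/(218 + 3*(-15)) = 49 - 7/(218 - 45) = 49 - 7/173 = 8470/173 ≈ 48.960)
u*W = -1/21*8470/173 = -1210/519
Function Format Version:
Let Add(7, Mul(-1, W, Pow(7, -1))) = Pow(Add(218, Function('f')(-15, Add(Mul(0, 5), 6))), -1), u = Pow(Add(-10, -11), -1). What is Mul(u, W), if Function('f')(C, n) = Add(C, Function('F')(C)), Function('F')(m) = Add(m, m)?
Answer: Rational(-1210, 519) ≈ -2.3314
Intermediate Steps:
Function('F')(m) = Mul(2, m)
u = Rational(-1, 21) (u = Pow(-21, -1) = Rational(-1, 21) ≈ -0.047619)
Function('f')(C, n) = Mul(3, C) (Function('f')(C, n) = Add(C, Mul(2, C)) = Mul(3, C))
W = Rational(8470, 173) (W = Add(49, Mul(-7, Pow(Add(218, Mul(3, -15)), -1))) = Add(49, Mul(-7, Pow(Add(218, -45), -1))) = Add(49, Mul(-7, Pow(173, -1))) = Add(49, Mul(-7, Rational(1, 173))) = Add(49, Rational(-7, 173)) = Rational(8470, 173) ≈ 48.960)
Mul(u, W) = Mul(Rational(-1, 21), Rational(8470, 173)) = Rational(-1210, 519)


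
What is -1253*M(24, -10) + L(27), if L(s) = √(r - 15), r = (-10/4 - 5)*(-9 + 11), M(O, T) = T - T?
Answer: I*√30 ≈ 5.4772*I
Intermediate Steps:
M(O, T) = 0
r = -15 (r = (-10*¼ - 5)*2 = (-5/2 - 5)*2 = -15/2*2 = -15)
L(s) = I*√30 (L(s) = √(-15 - 15) = √(-30) = I*√30)
-1253*M(24, -10) + L(27) = -1253*0 + I*√30 = 0 + I*√30 = I*√30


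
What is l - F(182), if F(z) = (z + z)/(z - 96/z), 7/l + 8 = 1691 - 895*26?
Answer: -357581693/178243859 ≈ -2.0061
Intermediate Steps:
l = -7/21587 (l = 7/(-8 + (1691 - 895*26)) = 7/(-8 + (1691 - 23270)) = 7/(-8 - 21579) = 7/(-21587) = 7*(-1/21587) = -7/21587 ≈ -0.00032427)
F(z) = 2*z/(z - 96/z) (F(z) = (2*z)/(z - 96/z) = 2*z/(z - 96/z))
l - F(182) = -7/21587 - 2*182**2/(-96 + 182**2) = -7/21587 - 2*33124/(-96 + 33124) = -7/21587 - 2*33124/33028 = -7/21587 - 1*16562/8257 = -7/21587 - 16562/8257 = -357581693/178243859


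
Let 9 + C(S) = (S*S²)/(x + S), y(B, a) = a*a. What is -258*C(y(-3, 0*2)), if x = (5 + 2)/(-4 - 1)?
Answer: 2322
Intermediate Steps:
x = -7/5 (x = 7/(-5) = 7*(-⅕) = -7/5 ≈ -1.4000)
y(B, a) = a²
C(S) = -9 + S³/(-7/5 + S) (C(S) = -9 + (S*S²)/(-7/5 + S) = -9 + S³/(-7/5 + S))
-258*C(y(-3, 0*2)) = -258*(63 - 45*(0*2)² + 5*((0*2)²)³)/(-7 + 5*(0*2)²) = -258*(63 - 45*0² + 5*(0²)³)/(-7 + 5*0²) = -258*(63 - 45*0 + 5*0³)/(-7 + 5*0) = -258*(63 + 0 + 5*0)/(-7 + 0) = -258*(63 + 0 + 0)/(-7) = -(-258)*63/7 = -258*(-9) = 2322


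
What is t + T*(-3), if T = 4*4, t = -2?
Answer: -50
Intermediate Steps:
T = 16
t + T*(-3) = -2 + 16*(-3) = -2 - 48 = -50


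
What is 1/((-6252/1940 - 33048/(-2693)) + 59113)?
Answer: 1306105/77219603986 ≈ 1.6914e-5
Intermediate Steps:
1/((-6252/1940 - 33048/(-2693)) + 59113) = 1/((-6252*1/1940 - 33048*(-1/2693)) + 59113) = 1/((-1563/485 + 33048/2693) + 59113) = 1/(11819121/1306105 + 59113) = 1/(77219603986/1306105) = 1306105/77219603986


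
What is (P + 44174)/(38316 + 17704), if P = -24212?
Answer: 9981/28010 ≈ 0.35634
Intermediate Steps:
(P + 44174)/(38316 + 17704) = (-24212 + 44174)/(38316 + 17704) = 19962/56020 = 19962*(1/56020) = 9981/28010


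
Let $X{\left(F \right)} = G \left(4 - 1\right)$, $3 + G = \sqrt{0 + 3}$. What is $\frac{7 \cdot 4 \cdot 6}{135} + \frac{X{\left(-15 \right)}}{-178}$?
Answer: $\frac{10373}{8010} - \frac{3 \sqrt{3}}{178} \approx 1.2658$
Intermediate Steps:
$G = -3 + \sqrt{3}$ ($G = -3 + \sqrt{0 + 3} = -3 + \sqrt{3} \approx -1.268$)
$X{\left(F \right)} = -9 + 3 \sqrt{3}$ ($X{\left(F \right)} = \left(-3 + \sqrt{3}\right) \left(4 - 1\right) = \left(-3 + \sqrt{3}\right) 3 = -9 + 3 \sqrt{3}$)
$\frac{7 \cdot 4 \cdot 6}{135} + \frac{X{\left(-15 \right)}}{-178} = \frac{7 \cdot 4 \cdot 6}{135} + \frac{-9 + 3 \sqrt{3}}{-178} = 28 \cdot 6 \cdot \frac{1}{135} + \left(-9 + 3 \sqrt{3}\right) \left(- \frac{1}{178}\right) = 168 \cdot \frac{1}{135} + \left(\frac{9}{178} - \frac{3 \sqrt{3}}{178}\right) = \frac{56}{45} + \left(\frac{9}{178} - \frac{3 \sqrt{3}}{178}\right) = \frac{10373}{8010} - \frac{3 \sqrt{3}}{178}$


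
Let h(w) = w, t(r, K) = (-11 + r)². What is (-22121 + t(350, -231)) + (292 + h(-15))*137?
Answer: 130749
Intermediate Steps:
(-22121 + t(350, -231)) + (292 + h(-15))*137 = (-22121 + (-11 + 350)²) + (292 - 15)*137 = (-22121 + 339²) + 277*137 = (-22121 + 114921) + 37949 = 92800 + 37949 = 130749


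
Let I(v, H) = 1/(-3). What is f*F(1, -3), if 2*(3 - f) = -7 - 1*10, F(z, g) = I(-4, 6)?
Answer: -23/6 ≈ -3.8333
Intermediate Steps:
I(v, H) = -⅓
F(z, g) = -⅓
f = 23/2 (f = 3 - (-7 - 1*10)/2 = 3 - (-7 - 10)/2 = 3 - ½*(-17) = 3 + 17/2 = 23/2 ≈ 11.500)
f*F(1, -3) = (23/2)*(-⅓) = -23/6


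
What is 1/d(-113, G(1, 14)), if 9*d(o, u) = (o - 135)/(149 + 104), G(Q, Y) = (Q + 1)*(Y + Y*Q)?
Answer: -2277/248 ≈ -9.1815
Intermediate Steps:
G(Q, Y) = (1 + Q)*(Y + Q*Y)
d(o, u) = -15/253 + o/2277 (d(o, u) = ((o - 135)/(149 + 104))/9 = ((-135 + o)/253)/9 = ((-135 + o)*(1/253))/9 = (-135/253 + o/253)/9 = -15/253 + o/2277)
1/d(-113, G(1, 14)) = 1/(-15/253 + (1/2277)*(-113)) = 1/(-15/253 - 113/2277) = 1/(-248/2277) = -2277/248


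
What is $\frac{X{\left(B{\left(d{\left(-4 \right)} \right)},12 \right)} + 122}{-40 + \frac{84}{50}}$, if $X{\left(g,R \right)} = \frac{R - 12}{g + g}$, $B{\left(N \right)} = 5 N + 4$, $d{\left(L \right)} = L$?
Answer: $- \frac{1525}{479} \approx -3.1837$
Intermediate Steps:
$B{\left(N \right)} = 4 + 5 N$
$X{\left(g,R \right)} = \frac{-12 + R}{2 g}$
$\frac{X{\left(B{\left(d{\left(-4 \right)} \right)},12 \right)} + 122}{-40 + \frac{84}{50}} = \frac{\frac{-12 + 12}{2 \left(4 + 5 \left(-4\right)\right)} + 122}{-40 + \frac{84}{50}} = \frac{\frac{1}{2} \frac{1}{4 - 20} \cdot 0 + 122}{-40 + 84 \cdot \frac{1}{50}} = \frac{\frac{1}{2} \frac{1}{-16} \cdot 0 + 122}{-40 + \frac{42}{25}} = \frac{\frac{1}{2} \left(- \frac{1}{16}\right) 0 + 122}{- \frac{958}{25}} = - \frac{25 \left(0 + 122\right)}{958} = \left(- \frac{25}{958}\right) 122 = - \frac{1525}{479}$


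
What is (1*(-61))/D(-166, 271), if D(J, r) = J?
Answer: 61/166 ≈ 0.36747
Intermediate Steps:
(1*(-61))/D(-166, 271) = (1*(-61))/(-166) = -61*(-1/166) = 61/166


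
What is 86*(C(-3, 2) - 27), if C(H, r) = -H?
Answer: -2064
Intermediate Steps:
86*(C(-3, 2) - 27) = 86*(-1*(-3) - 27) = 86*(3 - 27) = 86*(-24) = -2064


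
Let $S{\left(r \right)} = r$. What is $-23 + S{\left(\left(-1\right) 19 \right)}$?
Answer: $-42$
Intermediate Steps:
$-23 + S{\left(\left(-1\right) 19 \right)} = -23 - 19 = -42$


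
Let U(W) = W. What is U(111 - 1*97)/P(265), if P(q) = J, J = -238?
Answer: -1/17 ≈ -0.058824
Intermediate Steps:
P(q) = -238
U(111 - 1*97)/P(265) = (111 - 1*97)/(-238) = (111 - 97)*(-1/238) = 14*(-1/238) = -1/17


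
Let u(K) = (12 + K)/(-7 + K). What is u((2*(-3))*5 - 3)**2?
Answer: 441/1600 ≈ 0.27563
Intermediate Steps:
u(K) = (12 + K)/(-7 + K)
u((2*(-3))*5 - 3)**2 = ((12 + ((2*(-3))*5 - 3))/(-7 + ((2*(-3))*5 - 3)))**2 = ((12 + (-6*5 - 3))/(-7 + (-6*5 - 3)))**2 = ((12 + (-30 - 3))/(-7 + (-30 - 3)))**2 = ((12 - 33)/(-7 - 33))**2 = (-21/(-40))**2 = (-1/40*(-21))**2 = (21/40)**2 = 441/1600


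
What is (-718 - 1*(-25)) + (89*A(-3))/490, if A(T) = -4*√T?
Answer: -693 - 178*I*√3/245 ≈ -693.0 - 1.2584*I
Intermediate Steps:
(-718 - 1*(-25)) + (89*A(-3))/490 = (-718 - 1*(-25)) + (89*(-4*I*√3))/490 = (-718 + 25) + (89*(-4*I*√3))*(1/490) = -693 + (89*(-4*I*√3))*(1/490) = -693 - 356*I*√3*(1/490) = -693 - 178*I*√3/245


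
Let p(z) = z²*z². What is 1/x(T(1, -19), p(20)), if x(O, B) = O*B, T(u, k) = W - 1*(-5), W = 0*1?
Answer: 1/800000 ≈ 1.2500e-6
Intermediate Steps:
W = 0
T(u, k) = 5 (T(u, k) = 0 - 1*(-5) = 0 + 5 = 5)
p(z) = z⁴
x(O, B) = B*O
1/x(T(1, -19), p(20)) = 1/(20⁴*5) = 1/(160000*5) = 1/800000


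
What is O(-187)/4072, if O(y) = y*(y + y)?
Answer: 34969/2036 ≈ 17.175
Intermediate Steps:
O(y) = 2*y² (O(y) = y*(2*y) = 2*y²)
O(-187)/4072 = (2*(-187)²)/4072 = (2*34969)*(1/4072) = 69938*(1/4072) = 34969/2036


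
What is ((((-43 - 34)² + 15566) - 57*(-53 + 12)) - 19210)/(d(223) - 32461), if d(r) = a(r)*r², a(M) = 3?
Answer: 2311/58363 ≈ 0.039597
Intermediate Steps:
d(r) = 3*r²
((((-43 - 34)² + 15566) - 57*(-53 + 12)) - 19210)/(d(223) - 32461) = ((((-43 - 34)² + 15566) - 57*(-53 + 12)) - 19210)/(3*223² - 32461) = ((((-77)² + 15566) - 57*(-41)) - 19210)/(3*49729 - 32461) = (((5929 + 15566) + 2337) - 19210)/(149187 - 32461) = ((21495 + 2337) - 19210)/116726 = (23832 - 19210)*(1/116726) = 4622*(1/116726) = 2311/58363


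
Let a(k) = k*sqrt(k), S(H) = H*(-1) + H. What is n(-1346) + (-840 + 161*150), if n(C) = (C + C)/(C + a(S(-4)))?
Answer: 23312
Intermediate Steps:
S(H) = 0 (S(H) = -H + H = 0)
a(k) = k**(3/2)
n(C) = 2 (n(C) = (C + C)/(C + 0**(3/2)) = (2*C)/(C + 0) = (2*C)/C = 2)
n(-1346) + (-840 + 161*150) = 2 + (-840 + 161*150) = 2 + (-840 + 24150) = 2 + 23310 = 23312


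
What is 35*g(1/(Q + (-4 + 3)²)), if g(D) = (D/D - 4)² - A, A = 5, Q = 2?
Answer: 140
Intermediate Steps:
g(D) = 4 (g(D) = (D/D - 4)² - 1*5 = (1 - 4)² - 5 = (-3)² - 5 = 9 - 5 = 4)
35*g(1/(Q + (-4 + 3)²)) = 35*4 = 140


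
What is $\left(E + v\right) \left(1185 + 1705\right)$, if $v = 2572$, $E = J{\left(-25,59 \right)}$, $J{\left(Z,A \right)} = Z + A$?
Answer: $7531340$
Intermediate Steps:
$J{\left(Z,A \right)} = A + Z$
$E = 34$ ($E = 59 - 25 = 34$)
$\left(E + v\right) \left(1185 + 1705\right) = \left(34 + 2572\right) \left(1185 + 1705\right) = 2606 \cdot 2890 = 7531340$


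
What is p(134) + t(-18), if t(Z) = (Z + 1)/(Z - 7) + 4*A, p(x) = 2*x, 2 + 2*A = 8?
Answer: 7017/25 ≈ 280.68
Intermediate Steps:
A = 3 (A = -1 + (1/2)*8 = -1 + 4 = 3)
t(Z) = 12 + (1 + Z)/(-7 + Z) (t(Z) = (Z + 1)/(Z - 7) + 4*3 = (1 + Z)/(-7 + Z) + 12 = 12 + (1 + Z)/(-7 + Z))
p(134) + t(-18) = 2*134 + (-83 + 13*(-18))/(-7 - 18) = 268 + (-83 - 234)/(-25) = 268 - 1/25*(-317) = 268 + 317/25 = 7017/25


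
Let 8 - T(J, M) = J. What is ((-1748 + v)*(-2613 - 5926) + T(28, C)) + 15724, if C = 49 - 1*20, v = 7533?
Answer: -49382411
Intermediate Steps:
C = 29 (C = 49 - 20 = 29)
T(J, M) = 8 - J
((-1748 + v)*(-2613 - 5926) + T(28, C)) + 15724 = ((-1748 + 7533)*(-2613 - 5926) + (8 - 1*28)) + 15724 = (5785*(-8539) + (8 - 28)) + 15724 = (-49398115 - 20) + 15724 = -49398135 + 15724 = -49382411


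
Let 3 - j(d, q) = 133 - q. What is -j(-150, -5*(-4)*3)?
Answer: 70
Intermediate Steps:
j(d, q) = -130 + q (j(d, q) = 3 - (133 - q) = 3 + (-133 + q) = -130 + q)
-j(-150, -5*(-4)*3) = -(-130 - 5*(-4)*3) = -(-130 + 20*3) = -(-130 + 60) = -1*(-70) = 70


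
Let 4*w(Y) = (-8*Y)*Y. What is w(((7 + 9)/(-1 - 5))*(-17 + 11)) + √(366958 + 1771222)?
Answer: -512 + 2*√534545 ≈ 950.25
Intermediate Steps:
w(Y) = -2*Y² (w(Y) = ((-8*Y)*Y)/4 = (-8*Y²)/4 = -2*Y²)
w(((7 + 9)/(-1 - 5))*(-17 + 11)) + √(366958 + 1771222) = -2*(-17 + 11)²*(7 + 9)²/(-1 - 5)² + √(366958 + 1771222) = -2*((16/(-6))*(-6))² + √2138180 = -2*((16*(-⅙))*(-6))² + 2*√534545 = -2*(-8/3*(-6))² + 2*√534545 = -2*16² + 2*√534545 = -2*256 + 2*√534545 = -512 + 2*√534545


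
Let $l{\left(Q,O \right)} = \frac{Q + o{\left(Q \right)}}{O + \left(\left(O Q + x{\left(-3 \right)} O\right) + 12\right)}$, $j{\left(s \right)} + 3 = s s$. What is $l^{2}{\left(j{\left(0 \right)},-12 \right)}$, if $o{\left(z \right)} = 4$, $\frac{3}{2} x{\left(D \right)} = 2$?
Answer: $\frac{1}{400} \approx 0.0025$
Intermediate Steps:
$x{\left(D \right)} = \frac{4}{3}$ ($x{\left(D \right)} = \frac{2}{3} \cdot 2 = \frac{4}{3}$)
$j{\left(s \right)} = -3 + s^{2}$ ($j{\left(s \right)} = -3 + s s = -3 + s^{2}$)
$l{\left(Q,O \right)} = \frac{4 + Q}{12 + \frac{7 O}{3} + O Q}$ ($l{\left(Q,O \right)} = \frac{Q + 4}{O + \left(\left(O Q + \frac{4 O}{3}\right) + 12\right)} = \frac{4 + Q}{O + \left(\left(\frac{4 O}{3} + O Q\right) + 12\right)} = \frac{4 + Q}{O + \left(12 + \frac{4 O}{3} + O Q\right)} = \frac{4 + Q}{12 + \frac{7 O}{3} + O Q}$)
$l^{2}{\left(j{\left(0 \right)},-12 \right)} = \left(\frac{3 \left(4 - \left(3 - 0^{2}\right)\right)}{36 + 7 \left(-12\right) + 3 \left(-12\right) \left(-3 + 0^{2}\right)}\right)^{2} = \left(\frac{3 \left(4 + \left(-3 + 0\right)\right)}{36 - 84 + 3 \left(-12\right) \left(-3 + 0\right)}\right)^{2} = \left(\frac{3 \left(4 - 3\right)}{36 - 84 + 3 \left(-12\right) \left(-3\right)}\right)^{2} = \left(3 \frac{1}{36 - 84 + 108} \cdot 1\right)^{2} = \left(3 \cdot \frac{1}{60} \cdot 1\right)^{2} = \left(\frac{1}{20}\right)^{2} = \frac{1}{400}$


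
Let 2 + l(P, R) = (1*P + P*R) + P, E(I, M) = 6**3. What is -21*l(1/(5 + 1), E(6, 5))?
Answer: -721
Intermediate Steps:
E(I, M) = 216
l(P, R) = -2 + 2*P + P*R (l(P, R) = -2 + ((1*P + P*R) + P) = -2 + ((P + P*R) + P) = -2 + (2*P + P*R) = -2 + 2*P + P*R)
-21*l(1/(5 + 1), E(6, 5)) = -21*(-2 + 2/(5 + 1) + 216/(5 + 1)) = -21*(-2 + 2/6 + 216/6) = -21*(-2 + 2*(1/6) + (1/6)*216) = -21*(-2 + 1/3 + 36) = -21*103/3 = -721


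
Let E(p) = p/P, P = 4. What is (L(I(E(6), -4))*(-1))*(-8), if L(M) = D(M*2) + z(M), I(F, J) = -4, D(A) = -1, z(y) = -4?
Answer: -40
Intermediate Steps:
E(p) = p/4
L(M) = -5 (L(M) = -1 - 4 = -5)
(L(I(E(6), -4))*(-1))*(-8) = -5*(-1)*(-8) = 5*(-8) = -40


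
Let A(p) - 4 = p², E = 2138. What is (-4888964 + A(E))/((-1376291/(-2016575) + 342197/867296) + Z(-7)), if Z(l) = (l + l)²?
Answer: -61780525539708800/38297926012179 ≈ -1613.2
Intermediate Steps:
A(p) = 4 + p²
Z(l) = 4*l² (Z(l) = (2*l)² = 4*l²)
(-4888964 + A(E))/((-1376291/(-2016575) + 342197/867296) + Z(-7)) = (-4888964 + (4 + 2138²))/((-1376291/(-2016575) + 342197/867296) + 4*(-7)²) = (-4888964 + (4 + 4571044))/((-1376291*(-1/2016575) + 342197*(1/867296)) + 4*49) = (-4888964 + 4571048)/((1376291/2016575 + 342197/867296) + 196) = -317916/(1883717594411/1748967431200 + 196) = -317916/344681334109611/1748967431200 = -317916*1748967431200/344681334109611 = -61780525539708800/38297926012179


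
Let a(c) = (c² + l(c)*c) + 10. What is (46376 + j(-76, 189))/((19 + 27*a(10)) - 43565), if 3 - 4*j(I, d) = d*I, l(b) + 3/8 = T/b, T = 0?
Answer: -199871/162709 ≈ -1.2284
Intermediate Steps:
l(b) = -3/8 (l(b) = -3/8 + 0/b = -3/8 + 0 = -3/8)
a(c) = 10 + c² - 3*c/8 (a(c) = (c² - 3*c/8) + 10 = 10 + c² - 3*c/8)
j(I, d) = ¾ - I*d/4 (j(I, d) = ¾ - d*I/4 = ¾ - I*d/4)
(46376 + j(-76, 189))/((19 + 27*a(10)) - 43565) = (46376 + (¾ - ¼*(-76)*189))/((19 + 27*(10 + 10² - 3/8*10)) - 43565) = (46376 + (¾ + 3591))/((19 + 27*(10 + 100 - 15/4)) - 43565) = (46376 + 14367/4)/((19 + 27*(425/4)) - 43565) = 199871/(4*((19 + 11475/4) - 43565)) = 199871/(4*(11551/4 - 43565)) = 199871/(4*(-162709/4)) = (199871/4)*(-4/162709) = -199871/162709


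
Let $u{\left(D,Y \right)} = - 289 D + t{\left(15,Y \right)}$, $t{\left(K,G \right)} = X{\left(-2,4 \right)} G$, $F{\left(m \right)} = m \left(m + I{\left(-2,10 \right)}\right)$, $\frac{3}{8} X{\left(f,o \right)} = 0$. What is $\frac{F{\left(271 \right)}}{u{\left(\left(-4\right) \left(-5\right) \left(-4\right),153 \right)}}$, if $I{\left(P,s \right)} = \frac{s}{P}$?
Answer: $\frac{36043}{11560} \approx 3.1179$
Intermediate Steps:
$X{\left(f,o \right)} = 0$ ($X{\left(f,o \right)} = \frac{8}{3} \cdot 0 = 0$)
$F{\left(m \right)} = m \left(-5 + m\right)$ ($F{\left(m \right)} = m \left(m + \frac{10}{-2}\right) = m \left(m + 10 \left(- \frac{1}{2}\right)\right) = m \left(m - 5\right) = m \left(-5 + m\right)$)
$t{\left(K,G \right)} = 0$ ($t{\left(K,G \right)} = 0 G = 0$)
$u{\left(D,Y \right)} = - 289 D$ ($u{\left(D,Y \right)} = - 289 D + 0 = - 289 D$)
$\frac{F{\left(271 \right)}}{u{\left(\left(-4\right) \left(-5\right) \left(-4\right),153 \right)}} = \frac{271 \left(-5 + 271\right)}{\left(-289\right) \left(-4\right) \left(-5\right) \left(-4\right)} = \frac{271 \cdot 266}{\left(-289\right) 20 \left(-4\right)} = \frac{72086}{\left(-289\right) \left(-80\right)} = \frac{72086}{23120} = 72086 \cdot \frac{1}{23120} = \frac{36043}{11560}$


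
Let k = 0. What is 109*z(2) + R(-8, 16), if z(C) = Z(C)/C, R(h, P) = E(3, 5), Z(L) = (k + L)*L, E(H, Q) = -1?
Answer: 217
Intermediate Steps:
Z(L) = L² (Z(L) = (0 + L)*L = L*L = L²)
R(h, P) = -1
z(C) = C (z(C) = C²/C = C)
109*z(2) + R(-8, 16) = 109*2 - 1 = 218 - 1 = 217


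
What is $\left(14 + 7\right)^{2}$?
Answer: $441$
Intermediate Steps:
$\left(14 + 7\right)^{2} = 21^{2} = 441$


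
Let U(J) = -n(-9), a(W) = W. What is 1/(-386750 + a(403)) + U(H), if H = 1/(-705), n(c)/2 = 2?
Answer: -1545389/386347 ≈ -4.0000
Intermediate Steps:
n(c) = 4 (n(c) = 2*2 = 4)
H = -1/705 ≈ -0.0014184
U(J) = -4 (U(J) = -1*4 = -4)
1/(-386750 + a(403)) + U(H) = 1/(-386750 + 403) - 4 = 1/(-386347) - 4 = -1/386347 - 4 = -1545389/386347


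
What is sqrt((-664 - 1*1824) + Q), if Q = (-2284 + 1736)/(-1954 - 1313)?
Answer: 2*I*sqrt(6095811)/99 ≈ 49.878*I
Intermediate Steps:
Q = 548/3267 (Q = -548/(-3267) = -548*(-1/3267) = 548/3267 ≈ 0.16774)
sqrt((-664 - 1*1824) + Q) = sqrt((-664 - 1*1824) + 548/3267) = sqrt((-664 - 1824) + 548/3267) = sqrt(-2488 + 548/3267) = sqrt(-8127748/3267) = 2*I*sqrt(6095811)/99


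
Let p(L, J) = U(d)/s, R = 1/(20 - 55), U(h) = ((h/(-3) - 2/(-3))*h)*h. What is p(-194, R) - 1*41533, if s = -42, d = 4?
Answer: -2616563/63 ≈ -41533.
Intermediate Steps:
U(h) = h**2*(2/3 - h/3) (U(h) = ((h*(-1/3) - 2*(-1/3))*h)*h = ((-h/3 + 2/3)*h)*h = ((2/3 - h/3)*h)*h = (h*(2/3 - h/3))*h = h**2*(2/3 - h/3))
R = -1/35 (R = 1/(-35) = -1/35 ≈ -0.028571)
p(L, J) = 16/63 (p(L, J) = ((1/3)*4**2*(2 - 1*4))/(-42) = ((1/3)*16*(2 - 4))*(-1/42) = ((1/3)*16*(-2))*(-1/42) = -32/3*(-1/42) = 16/63)
p(-194, R) - 1*41533 = 16/63 - 1*41533 = 16/63 - 41533 = -2616563/63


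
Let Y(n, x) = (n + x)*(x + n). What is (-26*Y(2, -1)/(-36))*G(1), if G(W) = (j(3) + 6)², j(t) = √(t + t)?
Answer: 91/3 + 26*√6/3 ≈ 51.562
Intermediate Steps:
Y(n, x) = (n + x)² (Y(n, x) = (n + x)*(n + x) = (n + x)²)
j(t) = √2*√t (j(t) = √(2*t) = √2*√t)
G(W) = (6 + √6)² (G(W) = (√2*√3 + 6)² = (√6 + 6)² = (6 + √6)²)
(-26*Y(2, -1)/(-36))*G(1) = (-26*(2 - 1)²/(-36))*(6 + √6)² = (-26*1²*(-1)/36)*(6 + √6)² = (-26*(-1)/36)*(6 + √6)² = (-26*(-1/36))*(6 + √6)² = 13*(6 + √6)²/18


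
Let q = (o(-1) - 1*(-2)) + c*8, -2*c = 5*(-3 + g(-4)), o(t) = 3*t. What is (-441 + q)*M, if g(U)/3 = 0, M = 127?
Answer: -48514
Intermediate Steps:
g(U) = 0 (g(U) = 3*0 = 0)
c = 15/2 (c = -5*(-3 + 0)/2 = -5*(-3)/2 = -1/2*(-15) = 15/2 ≈ 7.5000)
q = 59 (q = (3*(-1) - 1*(-2)) + (15/2)*8 = (-3 + 2) + 60 = -1 + 60 = 59)
(-441 + q)*M = (-441 + 59)*127 = -382*127 = -48514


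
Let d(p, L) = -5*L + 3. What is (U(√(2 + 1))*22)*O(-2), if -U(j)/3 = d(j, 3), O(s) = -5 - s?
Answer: -2376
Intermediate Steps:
d(p, L) = 3 - 5*L
U(j) = 36 (U(j) = -3*(3 - 5*3) = -3*(3 - 15) = -3*(-12) = 36)
(U(√(2 + 1))*22)*O(-2) = (36*22)*(-5 - 1*(-2)) = 792*(-5 + 2) = 792*(-3) = -2376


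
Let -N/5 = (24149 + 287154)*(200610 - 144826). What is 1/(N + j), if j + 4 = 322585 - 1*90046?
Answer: -1/86828400225 ≈ -1.1517e-11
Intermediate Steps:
j = 232535 (j = -4 + (322585 - 1*90046) = -4 + (322585 - 90046) = -4 + 232539 = 232535)
N = -86828632760 (N = -5*(24149 + 287154)*(200610 - 144826) = -1556515*55784 = -5*17365726552 = -86828632760)
1/(N + j) = 1/(-86828632760 + 232535) = 1/(-86828400225) = -1/86828400225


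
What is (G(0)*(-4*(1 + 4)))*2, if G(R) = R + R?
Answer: 0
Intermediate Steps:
G(R) = 2*R
(G(0)*(-4*(1 + 4)))*2 = ((2*0)*(-4*(1 + 4)))*2 = (0*(-4*5))*2 = (0*(-20))*2 = 0*2 = 0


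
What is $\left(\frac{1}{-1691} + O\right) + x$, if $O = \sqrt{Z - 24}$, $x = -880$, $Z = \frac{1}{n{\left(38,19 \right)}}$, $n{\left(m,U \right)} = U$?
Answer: $- \frac{1488081}{1691} + \frac{i \sqrt{8645}}{19} \approx -880.0 + 4.8936 i$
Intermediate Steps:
$Z = \frac{1}{19} \approx 0.052632$
$O = \frac{i \sqrt{8645}}{19}$ ($O = \sqrt{\frac{1}{19} - 24} = \sqrt{- \frac{455}{19}} = \frac{i \sqrt{8645}}{19} \approx 4.8936 i$)
$\left(\frac{1}{-1691} + O\right) + x = \left(\frac{1}{-1691} + \frac{i \sqrt{8645}}{19}\right) - 880 = \left(- \frac{1}{1691} + \frac{i \sqrt{8645}}{19}\right) - 880 = - \frac{1488081}{1691} + \frac{i \sqrt{8645}}{19}$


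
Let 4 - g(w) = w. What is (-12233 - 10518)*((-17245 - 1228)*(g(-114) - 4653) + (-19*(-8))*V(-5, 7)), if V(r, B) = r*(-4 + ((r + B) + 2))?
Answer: -1905966276305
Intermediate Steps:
g(w) = 4 - w
V(r, B) = r*(-2 + B + r) (V(r, B) = r*(-4 + ((B + r) + 2)) = r*(-4 + (2 + B + r)) = r*(-2 + B + r))
(-12233 - 10518)*((-17245 - 1228)*(g(-114) - 4653) + (-19*(-8))*V(-5, 7)) = (-12233 - 10518)*((-17245 - 1228)*((4 - 1*(-114)) - 4653) + (-19*(-8))*(-5*(-2 + 7 - 5))) = -22751*(-18473*((4 + 114) - 4653) + 152*(-5*0)) = -22751*(-18473*(118 - 4653) + 152*0) = -22751*(-18473*(-4535) + 0) = -22751*(83775055 + 0) = -22751*83775055 = -1905966276305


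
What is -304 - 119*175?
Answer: -21129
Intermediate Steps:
-304 - 119*175 = -304 - 20825 = -21129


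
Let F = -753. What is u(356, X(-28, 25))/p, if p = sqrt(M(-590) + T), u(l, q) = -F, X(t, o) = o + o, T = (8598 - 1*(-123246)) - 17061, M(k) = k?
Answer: 753*sqrt(114193)/114193 ≈ 2.2283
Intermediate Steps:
T = 114783 (T = (8598 + 123246) - 17061 = 131844 - 17061 = 114783)
X(t, o) = 2*o
u(l, q) = 753 (u(l, q) = -1*(-753) = 753)
p = sqrt(114193) (p = sqrt(-590 + 114783) = sqrt(114193) ≈ 337.92)
u(356, X(-28, 25))/p = 753/(sqrt(114193)) = 753*(sqrt(114193)/114193) = 753*sqrt(114193)/114193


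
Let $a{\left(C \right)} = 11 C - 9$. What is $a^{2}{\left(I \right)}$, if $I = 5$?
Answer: $2116$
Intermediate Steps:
$a{\left(C \right)} = -9 + 11 C$
$a^{2}{\left(I \right)} = \left(-9 + 11 \cdot 5\right)^{2} = \left(-9 + 55\right)^{2} = 46^{2} = 2116$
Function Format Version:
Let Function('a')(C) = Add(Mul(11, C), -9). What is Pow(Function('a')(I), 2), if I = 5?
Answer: 2116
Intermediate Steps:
Function('a')(C) = Add(-9, Mul(11, C))
Pow(Function('a')(I), 2) = Pow(Add(-9, Mul(11, 5)), 2) = Pow(Add(-9, 55), 2) = Pow(46, 2) = 2116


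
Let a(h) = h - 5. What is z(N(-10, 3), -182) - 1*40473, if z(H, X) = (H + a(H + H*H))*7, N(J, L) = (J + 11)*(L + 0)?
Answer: -40403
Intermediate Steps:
a(h) = -5 + h
N(J, L) = L*(11 + J) (N(J, L) = (11 + J)*L = L*(11 + J))
z(H, X) = -35 + 7*H**2 + 14*H (z(H, X) = (H + (-5 + (H + H*H)))*7 = (H + (-5 + (H + H**2)))*7 = (H + (-5 + H + H**2))*7 = (-5 + H**2 + 2*H)*7 = -35 + 7*H**2 + 14*H)
z(N(-10, 3), -182) - 1*40473 = (-35 + 7*(3*(11 - 10)) + 7*(3*(11 - 10))*(1 + 3*(11 - 10))) - 1*40473 = (-35 + 7*(3*1) + 7*(3*1)*(1 + 3*1)) - 40473 = (-35 + 7*3 + 7*3*(1 + 3)) - 40473 = (-35 + 21 + 7*3*4) - 40473 = (-35 + 21 + 84) - 40473 = 70 - 40473 = -40403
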